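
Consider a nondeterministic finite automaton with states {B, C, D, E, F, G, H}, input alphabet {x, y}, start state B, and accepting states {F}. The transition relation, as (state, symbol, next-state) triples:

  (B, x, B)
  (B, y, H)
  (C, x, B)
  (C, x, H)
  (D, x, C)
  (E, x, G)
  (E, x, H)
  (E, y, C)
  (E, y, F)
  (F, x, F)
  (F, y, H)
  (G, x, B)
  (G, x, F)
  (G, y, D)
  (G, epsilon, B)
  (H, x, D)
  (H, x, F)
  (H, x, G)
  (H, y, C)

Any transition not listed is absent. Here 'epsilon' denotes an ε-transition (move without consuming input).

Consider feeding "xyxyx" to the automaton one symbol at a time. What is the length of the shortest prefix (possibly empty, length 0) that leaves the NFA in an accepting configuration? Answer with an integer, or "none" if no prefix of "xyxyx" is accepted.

3

Start in {B}.
Read 'x': {B} → {B}.
Read 'y': {B} → {H}.
Read 'x': {H} → {B, D, F, G}.
None of the earlier sets intersect F, but {B, D, F, G} does.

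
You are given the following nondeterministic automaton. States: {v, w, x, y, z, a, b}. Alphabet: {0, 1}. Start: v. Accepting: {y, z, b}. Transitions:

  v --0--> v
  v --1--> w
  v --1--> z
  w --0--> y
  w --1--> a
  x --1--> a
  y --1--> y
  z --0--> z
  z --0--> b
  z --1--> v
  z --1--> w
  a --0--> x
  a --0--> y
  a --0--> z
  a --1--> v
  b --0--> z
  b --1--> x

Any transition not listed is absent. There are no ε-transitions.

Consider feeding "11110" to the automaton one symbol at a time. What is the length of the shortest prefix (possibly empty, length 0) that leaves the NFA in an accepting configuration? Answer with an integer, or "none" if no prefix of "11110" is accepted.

Start in {v}.
Read '1': v→{w, z}; now {w, z}.
None of the earlier sets intersect F, but {w, z} does.

1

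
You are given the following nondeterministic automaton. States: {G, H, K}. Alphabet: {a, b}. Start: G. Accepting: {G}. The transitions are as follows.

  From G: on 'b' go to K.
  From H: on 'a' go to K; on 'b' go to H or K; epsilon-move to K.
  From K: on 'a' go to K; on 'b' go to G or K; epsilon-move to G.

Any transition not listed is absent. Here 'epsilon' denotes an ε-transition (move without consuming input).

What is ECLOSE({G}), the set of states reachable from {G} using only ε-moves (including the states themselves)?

{G}

Begin with {G}.
No ε-moves leave this set, so the closure equals the set itself.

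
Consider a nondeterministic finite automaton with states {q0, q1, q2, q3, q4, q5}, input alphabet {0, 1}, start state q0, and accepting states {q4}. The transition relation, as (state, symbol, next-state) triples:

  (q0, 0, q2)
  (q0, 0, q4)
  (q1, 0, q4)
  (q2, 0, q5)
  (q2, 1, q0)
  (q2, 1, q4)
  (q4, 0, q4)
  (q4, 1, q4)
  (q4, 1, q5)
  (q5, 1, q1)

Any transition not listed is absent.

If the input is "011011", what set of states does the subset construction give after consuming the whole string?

{q1, q4, q5}

Start in {q0}.
Read '0': q0→{q2, q4}; now {q2, q4}.
Read '1': q2→{q0, q4}, q4→{q4, q5}; now {q0, q4, q5}.
Read '1': q0→∅, q4→{q4, q5}, q5→{q1}; now {q1, q4, q5}.
Read '0': q1→{q4}, q4→{q4}, q5→∅; now {q4}.
Read '1': q4→{q4, q5}; now {q4, q5}.
Read '1': q4→{q4, q5}, q5→{q1}; now {q1, q4, q5}.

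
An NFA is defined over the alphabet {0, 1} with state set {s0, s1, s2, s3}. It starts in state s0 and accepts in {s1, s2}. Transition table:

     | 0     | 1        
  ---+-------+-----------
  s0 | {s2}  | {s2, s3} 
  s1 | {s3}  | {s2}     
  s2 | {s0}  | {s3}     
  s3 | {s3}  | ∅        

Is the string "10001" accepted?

Start in {s0}.
Read '1': s0→{s2, s3}; now {s2, s3}.
Read '0': s2→{s0}, s3→{s3}; now {s0, s3}.
Read '0': s0→{s2}, s3→{s3}; now {s2, s3}.
Read '0': s2→{s0}, s3→{s3}; now {s0, s3}.
Read '1': s0→{s2, s3}, s3→∅; now {s2, s3}.
The final set {s2, s3} contains the accepting state s2.

Yes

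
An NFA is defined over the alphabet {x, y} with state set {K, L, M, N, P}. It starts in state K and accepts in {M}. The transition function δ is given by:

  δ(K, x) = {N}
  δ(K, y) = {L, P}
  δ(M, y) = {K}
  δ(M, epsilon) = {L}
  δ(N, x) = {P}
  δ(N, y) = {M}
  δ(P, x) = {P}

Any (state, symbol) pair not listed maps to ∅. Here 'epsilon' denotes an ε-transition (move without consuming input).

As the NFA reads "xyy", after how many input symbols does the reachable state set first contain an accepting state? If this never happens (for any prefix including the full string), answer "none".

2

Start in {K}.
Read 'x': K→{N}; now {N}.
Read 'y': N→{M}; union {M}; ε-closure = {L, M}.
None of the earlier sets intersect F, but {L, M} does.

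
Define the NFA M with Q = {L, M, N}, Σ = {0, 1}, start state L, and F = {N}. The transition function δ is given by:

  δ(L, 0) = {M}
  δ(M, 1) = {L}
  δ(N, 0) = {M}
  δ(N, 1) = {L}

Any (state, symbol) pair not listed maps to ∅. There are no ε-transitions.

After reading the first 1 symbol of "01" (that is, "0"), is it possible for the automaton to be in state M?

Start in {L}.
Read '0': L→{M}; now {M}.
State M is in {M}.

Yes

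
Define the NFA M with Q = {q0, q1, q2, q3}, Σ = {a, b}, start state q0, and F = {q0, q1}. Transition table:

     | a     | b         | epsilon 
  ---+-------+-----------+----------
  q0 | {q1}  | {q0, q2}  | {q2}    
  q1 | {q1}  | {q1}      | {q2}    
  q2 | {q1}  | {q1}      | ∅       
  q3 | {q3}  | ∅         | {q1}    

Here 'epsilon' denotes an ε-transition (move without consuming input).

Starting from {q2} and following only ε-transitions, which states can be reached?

{q2}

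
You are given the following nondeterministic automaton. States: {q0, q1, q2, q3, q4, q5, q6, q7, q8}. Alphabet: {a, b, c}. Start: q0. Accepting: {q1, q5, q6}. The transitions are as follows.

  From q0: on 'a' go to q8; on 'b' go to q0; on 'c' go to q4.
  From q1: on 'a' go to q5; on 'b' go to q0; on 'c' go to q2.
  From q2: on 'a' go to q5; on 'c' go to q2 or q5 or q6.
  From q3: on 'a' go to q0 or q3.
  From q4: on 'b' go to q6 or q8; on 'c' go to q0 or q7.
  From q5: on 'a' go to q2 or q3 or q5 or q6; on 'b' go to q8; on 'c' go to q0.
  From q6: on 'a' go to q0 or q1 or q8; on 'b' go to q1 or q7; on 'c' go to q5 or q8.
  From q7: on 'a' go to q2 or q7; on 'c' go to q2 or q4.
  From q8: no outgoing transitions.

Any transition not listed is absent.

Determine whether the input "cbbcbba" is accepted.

Yes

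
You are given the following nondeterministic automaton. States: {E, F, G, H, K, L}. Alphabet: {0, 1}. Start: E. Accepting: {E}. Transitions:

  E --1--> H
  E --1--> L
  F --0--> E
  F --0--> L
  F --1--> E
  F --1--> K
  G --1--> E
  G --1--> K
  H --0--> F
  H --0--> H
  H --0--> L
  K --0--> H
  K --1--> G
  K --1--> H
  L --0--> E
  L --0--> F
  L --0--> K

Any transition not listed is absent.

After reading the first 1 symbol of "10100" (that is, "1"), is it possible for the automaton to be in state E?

Start in {E}.
Read '1': E→{H, L}; now {H, L}.
State E is not in {H, L}.

No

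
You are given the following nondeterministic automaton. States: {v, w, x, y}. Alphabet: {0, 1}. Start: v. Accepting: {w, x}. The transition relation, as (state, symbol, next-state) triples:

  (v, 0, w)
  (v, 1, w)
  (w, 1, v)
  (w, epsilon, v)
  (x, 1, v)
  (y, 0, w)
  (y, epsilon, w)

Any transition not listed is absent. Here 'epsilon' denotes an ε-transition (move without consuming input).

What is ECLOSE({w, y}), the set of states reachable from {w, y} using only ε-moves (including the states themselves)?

{v, w, y}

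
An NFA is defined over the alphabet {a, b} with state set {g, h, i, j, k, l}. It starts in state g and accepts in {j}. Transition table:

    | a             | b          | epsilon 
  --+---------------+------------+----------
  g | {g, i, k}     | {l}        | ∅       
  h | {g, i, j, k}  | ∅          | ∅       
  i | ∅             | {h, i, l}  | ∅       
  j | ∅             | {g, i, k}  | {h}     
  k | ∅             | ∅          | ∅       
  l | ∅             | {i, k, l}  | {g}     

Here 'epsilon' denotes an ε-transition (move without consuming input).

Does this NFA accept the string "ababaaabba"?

Yes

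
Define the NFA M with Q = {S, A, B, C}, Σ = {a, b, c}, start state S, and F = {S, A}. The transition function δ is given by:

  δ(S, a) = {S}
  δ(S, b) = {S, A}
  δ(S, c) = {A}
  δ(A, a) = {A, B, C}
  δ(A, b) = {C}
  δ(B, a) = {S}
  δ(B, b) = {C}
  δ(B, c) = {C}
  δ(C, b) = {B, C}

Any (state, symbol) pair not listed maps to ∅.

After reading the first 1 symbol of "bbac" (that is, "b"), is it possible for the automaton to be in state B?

Start in {S}.
Read 'b': S→{S, A}; now {S, A}.
State B is not in {S, A}.

No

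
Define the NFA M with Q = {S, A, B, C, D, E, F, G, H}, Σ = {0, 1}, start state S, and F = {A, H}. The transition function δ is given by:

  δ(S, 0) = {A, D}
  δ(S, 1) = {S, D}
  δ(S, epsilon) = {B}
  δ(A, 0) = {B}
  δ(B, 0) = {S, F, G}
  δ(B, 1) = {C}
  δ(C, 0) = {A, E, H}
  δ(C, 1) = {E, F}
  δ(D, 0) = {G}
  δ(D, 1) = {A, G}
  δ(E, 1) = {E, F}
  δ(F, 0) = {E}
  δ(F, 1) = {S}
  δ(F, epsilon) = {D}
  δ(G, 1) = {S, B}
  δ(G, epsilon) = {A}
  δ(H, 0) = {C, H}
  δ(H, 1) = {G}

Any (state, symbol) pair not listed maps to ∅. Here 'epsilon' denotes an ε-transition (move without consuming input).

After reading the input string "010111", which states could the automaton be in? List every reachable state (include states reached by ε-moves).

{S, A, B, C, D, E, F, G}

Start: ε-closure({S}) = {S, B}.
Read '0': S→{A, D}, B→{S, F, G}; union {S, A, D, F, G}; ε-closure = {S, A, B, D, F, G}.
Read '1': S→{S, D}, A→∅, B→{C}, D→{A, G}, F→{S}, G→{S, B}; now {S, A, B, C, D, G}.
Read '0': S→{A, D}, A→{B}, B→{S, F, G}, C→{A, E, H}, D→{G}, G→∅; now {S, A, B, D, E, F, G, H}.
Read '1': S→{S, D}, A→∅, B→{C}, D→{A, G}, E→{E, F}, F→{S}, G→{S, B}, H→{G}; now {S, A, B, C, D, E, F, G}.
Read '1': S→{S, D}, A→∅, B→{C}, C→{E, F}, D→{A, G}, E→{E, F}, F→{S}, G→{S, B}; now {S, A, B, C, D, E, F, G}.
Read '1': S→{S, D}, A→∅, B→{C}, C→{E, F}, D→{A, G}, E→{E, F}, F→{S}, G→{S, B}; now {S, A, B, C, D, E, F, G}.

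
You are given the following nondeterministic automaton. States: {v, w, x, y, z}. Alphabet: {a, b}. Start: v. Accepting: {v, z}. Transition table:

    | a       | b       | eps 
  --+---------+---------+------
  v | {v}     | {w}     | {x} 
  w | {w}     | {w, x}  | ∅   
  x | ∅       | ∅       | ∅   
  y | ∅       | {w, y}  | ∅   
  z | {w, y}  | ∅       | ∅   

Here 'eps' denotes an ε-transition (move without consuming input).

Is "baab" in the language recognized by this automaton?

No

Start: ε-closure({v}) = {v, x}.
Read 'b': v→{w}, x→∅; now {w}.
Read 'a': w→{w}; now {w}.
Read 'a': w→{w}; now {w}.
Read 'b': w→{w, x}; now {w, x}.
The final set {w, x} contains no accepting state.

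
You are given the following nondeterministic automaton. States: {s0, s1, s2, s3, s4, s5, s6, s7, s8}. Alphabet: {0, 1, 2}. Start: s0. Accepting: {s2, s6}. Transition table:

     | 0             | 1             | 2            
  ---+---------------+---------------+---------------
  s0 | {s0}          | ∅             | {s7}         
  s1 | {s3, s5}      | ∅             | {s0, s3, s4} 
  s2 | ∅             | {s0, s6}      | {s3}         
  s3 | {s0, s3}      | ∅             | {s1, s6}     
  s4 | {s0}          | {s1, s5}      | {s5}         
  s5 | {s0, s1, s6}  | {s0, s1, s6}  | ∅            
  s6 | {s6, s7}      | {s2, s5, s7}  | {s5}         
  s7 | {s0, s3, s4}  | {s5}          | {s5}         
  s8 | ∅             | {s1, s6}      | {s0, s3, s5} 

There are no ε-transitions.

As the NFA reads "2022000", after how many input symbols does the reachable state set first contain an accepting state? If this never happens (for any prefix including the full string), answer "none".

3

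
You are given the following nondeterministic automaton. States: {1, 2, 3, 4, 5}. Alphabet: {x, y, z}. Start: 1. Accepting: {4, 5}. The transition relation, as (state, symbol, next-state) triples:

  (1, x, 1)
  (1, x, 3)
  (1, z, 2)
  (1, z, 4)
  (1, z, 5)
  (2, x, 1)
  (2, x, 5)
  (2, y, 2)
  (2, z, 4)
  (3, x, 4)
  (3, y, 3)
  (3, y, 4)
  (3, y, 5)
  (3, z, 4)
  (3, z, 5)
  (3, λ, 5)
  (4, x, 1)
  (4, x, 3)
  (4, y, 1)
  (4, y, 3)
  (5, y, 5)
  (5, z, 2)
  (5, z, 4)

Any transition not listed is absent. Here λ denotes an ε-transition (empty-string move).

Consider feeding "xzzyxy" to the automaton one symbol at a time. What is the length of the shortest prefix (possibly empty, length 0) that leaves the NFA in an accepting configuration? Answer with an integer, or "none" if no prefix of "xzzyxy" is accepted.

1

Start in {1}.
Read 'x': {1} → {1, 3, 5}.
None of the earlier sets intersect F, but {1, 3, 5} does.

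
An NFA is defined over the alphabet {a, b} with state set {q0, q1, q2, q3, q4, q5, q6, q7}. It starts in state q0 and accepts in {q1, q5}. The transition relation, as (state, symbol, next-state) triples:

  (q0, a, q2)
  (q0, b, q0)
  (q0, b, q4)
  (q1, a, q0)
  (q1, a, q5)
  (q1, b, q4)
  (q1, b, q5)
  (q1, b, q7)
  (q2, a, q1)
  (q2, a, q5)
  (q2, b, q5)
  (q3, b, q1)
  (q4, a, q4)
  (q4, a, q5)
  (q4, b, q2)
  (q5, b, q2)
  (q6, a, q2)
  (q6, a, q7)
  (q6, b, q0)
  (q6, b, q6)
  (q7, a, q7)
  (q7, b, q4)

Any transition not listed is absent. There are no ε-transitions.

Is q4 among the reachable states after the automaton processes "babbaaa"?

Start in {q0}.
Read 'b': q0→{q0, q4}; now {q0, q4}.
Read 'a': q0→{q2}, q4→{q4, q5}; now {q2, q4, q5}.
Read 'b': q2→{q5}, q4→{q2}, q5→{q2}; now {q2, q5}.
Read 'b': q2→{q5}, q5→{q2}; now {q2, q5}.
Read 'a': q2→{q1, q5}, q5→∅; now {q1, q5}.
Read 'a': q1→{q0, q5}, q5→∅; now {q0, q5}.
Read 'a': q0→{q2}, q5→∅; now {q2}.
State q4 is not in {q2}.

No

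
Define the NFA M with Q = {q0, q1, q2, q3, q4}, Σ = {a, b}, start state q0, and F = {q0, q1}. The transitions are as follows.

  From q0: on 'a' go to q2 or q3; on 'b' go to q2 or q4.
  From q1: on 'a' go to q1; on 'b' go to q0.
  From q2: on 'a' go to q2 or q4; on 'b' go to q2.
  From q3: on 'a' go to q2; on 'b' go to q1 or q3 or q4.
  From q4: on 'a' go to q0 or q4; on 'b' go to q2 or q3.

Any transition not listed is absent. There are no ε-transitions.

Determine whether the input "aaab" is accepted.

Start in {q0}.
Read 'a': q0→{q2, q3}; now {q2, q3}.
Read 'a': q2→{q2, q4}, q3→{q2}; now {q2, q4}.
Read 'a': q2→{q2, q4}, q4→{q0, q4}; now {q0, q2, q4}.
Read 'b': q0→{q2, q4}, q2→{q2}, q4→{q2, q3}; now {q2, q3, q4}.
The final set {q2, q3, q4} contains no accepting state.

No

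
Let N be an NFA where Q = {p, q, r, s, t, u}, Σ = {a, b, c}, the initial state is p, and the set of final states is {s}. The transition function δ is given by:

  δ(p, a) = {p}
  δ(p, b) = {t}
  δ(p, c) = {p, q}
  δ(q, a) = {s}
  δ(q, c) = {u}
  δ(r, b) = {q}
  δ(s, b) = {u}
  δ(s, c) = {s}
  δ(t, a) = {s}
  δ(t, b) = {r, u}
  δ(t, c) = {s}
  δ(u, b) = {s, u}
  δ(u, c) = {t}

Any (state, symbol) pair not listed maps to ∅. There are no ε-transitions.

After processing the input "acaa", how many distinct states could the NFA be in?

Start in {p}.
Read 'a': p→{p}; now {p}.
Read 'c': p→{p, q}; now {p, q}.
Read 'a': p→{p}, q→{s}; now {p, s}.
Read 'a': p→{p}, s→∅; now {p}.
That set has 1 state.

1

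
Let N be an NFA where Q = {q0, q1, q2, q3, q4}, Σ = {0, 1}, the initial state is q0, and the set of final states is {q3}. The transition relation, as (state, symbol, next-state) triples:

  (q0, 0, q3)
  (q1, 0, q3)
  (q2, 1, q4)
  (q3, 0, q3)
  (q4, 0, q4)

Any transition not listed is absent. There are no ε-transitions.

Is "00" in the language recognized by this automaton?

Yes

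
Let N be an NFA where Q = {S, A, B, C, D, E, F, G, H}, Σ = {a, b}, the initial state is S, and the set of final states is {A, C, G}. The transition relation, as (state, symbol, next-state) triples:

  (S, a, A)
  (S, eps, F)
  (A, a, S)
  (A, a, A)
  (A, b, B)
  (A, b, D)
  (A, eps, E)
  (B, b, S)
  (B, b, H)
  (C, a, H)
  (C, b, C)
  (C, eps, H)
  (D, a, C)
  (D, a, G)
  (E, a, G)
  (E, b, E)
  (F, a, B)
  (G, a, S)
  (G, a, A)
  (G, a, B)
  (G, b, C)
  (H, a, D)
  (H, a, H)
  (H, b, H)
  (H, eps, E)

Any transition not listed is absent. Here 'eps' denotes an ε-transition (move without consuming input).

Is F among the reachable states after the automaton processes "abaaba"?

No

Start: ε-closure({S}) = {S, F}.
Read 'a': S→{A}, F→{B}; union {A, B}; ε-closure = {A, B, E}.
Read 'b': A→{B, D}, B→{S, H}, E→{E}; union {S, B, D, E, H}; ε-closure = {S, B, D, E, F, H}.
Read 'a': S→{A}, B→∅, D→{C, G}, E→{G}, F→{B}, H→{D, H}; union {A, B, C, D, G, H}; ε-closure = {A, B, C, D, E, G, H}.
Read 'a': A→{S, A}, B→∅, C→{H}, D→{C, G}, E→{G}, G→{S, A, B}, H→{D, H}; union {S, A, B, C, D, G, H}; ε-closure = {S, A, B, C, D, E, F, G, H}.
Read 'b': S→∅, A→{B, D}, B→{S, H}, C→{C}, D→∅, E→{E}, F→∅, G→{C}, H→{H}; union {S, B, C, D, E, H}; ε-closure = {S, B, C, D, E, F, H}.
Read 'a': S→{A}, B→∅, C→{H}, D→{C, G}, E→{G}, F→{B}, H→{D, H}; union {A, B, C, D, G, H}; ε-closure = {A, B, C, D, E, G, H}.
State F is not in {A, B, C, D, E, G, H}.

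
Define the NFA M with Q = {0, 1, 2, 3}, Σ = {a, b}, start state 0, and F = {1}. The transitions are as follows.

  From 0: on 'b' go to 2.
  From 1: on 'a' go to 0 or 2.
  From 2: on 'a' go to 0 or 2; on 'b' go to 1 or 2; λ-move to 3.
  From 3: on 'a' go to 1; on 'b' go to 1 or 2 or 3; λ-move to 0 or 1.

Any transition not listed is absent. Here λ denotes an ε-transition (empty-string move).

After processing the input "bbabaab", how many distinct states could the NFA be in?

4

Start in {0}.
Read 'b': 0→{2}; union {2}; ε-closure = {0, 1, 2, 3}.
Read 'b': 0→{2}, 1→∅, 2→{1, 2}, 3→{1, 2, 3}; union {1, 2, 3}; ε-closure = {0, 1, 2, 3}.
Read 'a': 0→∅, 1→{0, 2}, 2→{0, 2}, 3→{1}; union {0, 1, 2}; ε-closure = {0, 1, 2, 3}.
Read 'b': 0→{2}, 1→∅, 2→{1, 2}, 3→{1, 2, 3}; union {1, 2, 3}; ε-closure = {0, 1, 2, 3}.
Read 'a': 0→∅, 1→{0, 2}, 2→{0, 2}, 3→{1}; union {0, 1, 2}; ε-closure = {0, 1, 2, 3}.
Read 'a': 0→∅, 1→{0, 2}, 2→{0, 2}, 3→{1}; union {0, 1, 2}; ε-closure = {0, 1, 2, 3}.
Read 'b': 0→{2}, 1→∅, 2→{1, 2}, 3→{1, 2, 3}; union {1, 2, 3}; ε-closure = {0, 1, 2, 3}.
That set has 4 states.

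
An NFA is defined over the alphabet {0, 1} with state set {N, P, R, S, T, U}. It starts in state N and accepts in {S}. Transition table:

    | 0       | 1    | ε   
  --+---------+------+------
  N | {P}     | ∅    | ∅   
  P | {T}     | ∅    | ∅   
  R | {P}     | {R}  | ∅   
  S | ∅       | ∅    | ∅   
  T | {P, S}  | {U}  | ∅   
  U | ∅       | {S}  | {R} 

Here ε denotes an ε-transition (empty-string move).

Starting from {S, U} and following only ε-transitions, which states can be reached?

Begin with {S, U}.
ε-move U → R; add R.

{R, S, U}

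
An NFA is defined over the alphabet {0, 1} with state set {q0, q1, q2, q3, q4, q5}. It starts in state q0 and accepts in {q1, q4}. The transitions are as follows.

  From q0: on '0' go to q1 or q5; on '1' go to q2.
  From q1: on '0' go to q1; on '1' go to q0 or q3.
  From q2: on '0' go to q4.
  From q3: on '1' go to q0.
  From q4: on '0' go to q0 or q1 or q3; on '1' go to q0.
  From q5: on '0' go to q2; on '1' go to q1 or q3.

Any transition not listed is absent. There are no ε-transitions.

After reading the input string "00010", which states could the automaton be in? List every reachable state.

Start in {q0}.
Read '0': {q0} → {q1, q5}.
Read '0': {q1, q5} → {q1, q2}.
Read '0': {q1, q2} → {q1, q4}.
Read '1': {q1, q4} → {q0, q3}.
Read '0': {q0, q3} → {q1, q5}.

{q1, q5}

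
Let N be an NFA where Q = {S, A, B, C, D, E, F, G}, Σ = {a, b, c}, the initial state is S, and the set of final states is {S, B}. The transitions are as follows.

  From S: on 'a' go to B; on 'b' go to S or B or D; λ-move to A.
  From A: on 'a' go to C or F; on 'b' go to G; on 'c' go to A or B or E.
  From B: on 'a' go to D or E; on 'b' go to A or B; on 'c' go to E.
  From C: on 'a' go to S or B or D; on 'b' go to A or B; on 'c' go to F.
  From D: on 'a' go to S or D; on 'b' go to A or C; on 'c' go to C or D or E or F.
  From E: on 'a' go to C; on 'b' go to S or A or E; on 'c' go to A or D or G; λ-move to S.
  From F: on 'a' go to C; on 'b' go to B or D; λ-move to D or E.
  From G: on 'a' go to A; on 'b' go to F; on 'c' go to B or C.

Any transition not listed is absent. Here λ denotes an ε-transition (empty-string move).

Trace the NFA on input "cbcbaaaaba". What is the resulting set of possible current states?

{S, A, B, C, D, E, F}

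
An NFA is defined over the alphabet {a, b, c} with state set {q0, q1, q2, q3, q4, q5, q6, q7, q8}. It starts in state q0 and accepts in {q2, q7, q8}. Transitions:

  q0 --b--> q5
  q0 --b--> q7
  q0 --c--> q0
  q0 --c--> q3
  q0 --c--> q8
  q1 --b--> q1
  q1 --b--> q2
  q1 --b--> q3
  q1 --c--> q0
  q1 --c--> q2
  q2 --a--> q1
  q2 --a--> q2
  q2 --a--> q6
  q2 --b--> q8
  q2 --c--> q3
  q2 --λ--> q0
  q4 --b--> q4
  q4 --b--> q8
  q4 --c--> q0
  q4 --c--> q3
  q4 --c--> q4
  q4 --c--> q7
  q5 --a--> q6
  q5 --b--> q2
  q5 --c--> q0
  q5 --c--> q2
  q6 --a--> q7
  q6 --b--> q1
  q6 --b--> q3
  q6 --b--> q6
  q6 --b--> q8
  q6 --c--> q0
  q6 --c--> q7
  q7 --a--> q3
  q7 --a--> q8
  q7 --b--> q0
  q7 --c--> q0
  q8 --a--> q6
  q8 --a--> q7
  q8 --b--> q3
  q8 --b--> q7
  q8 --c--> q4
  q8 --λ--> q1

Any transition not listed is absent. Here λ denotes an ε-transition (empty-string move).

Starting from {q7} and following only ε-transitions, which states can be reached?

{q7}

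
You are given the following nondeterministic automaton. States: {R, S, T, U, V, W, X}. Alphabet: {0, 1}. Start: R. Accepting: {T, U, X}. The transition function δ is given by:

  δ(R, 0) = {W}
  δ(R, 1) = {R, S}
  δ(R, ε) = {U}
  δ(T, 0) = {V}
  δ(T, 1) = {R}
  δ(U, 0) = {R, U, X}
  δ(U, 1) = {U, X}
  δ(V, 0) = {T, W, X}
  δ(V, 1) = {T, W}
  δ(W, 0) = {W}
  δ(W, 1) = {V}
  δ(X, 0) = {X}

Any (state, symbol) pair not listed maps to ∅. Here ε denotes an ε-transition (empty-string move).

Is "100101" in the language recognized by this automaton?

Yes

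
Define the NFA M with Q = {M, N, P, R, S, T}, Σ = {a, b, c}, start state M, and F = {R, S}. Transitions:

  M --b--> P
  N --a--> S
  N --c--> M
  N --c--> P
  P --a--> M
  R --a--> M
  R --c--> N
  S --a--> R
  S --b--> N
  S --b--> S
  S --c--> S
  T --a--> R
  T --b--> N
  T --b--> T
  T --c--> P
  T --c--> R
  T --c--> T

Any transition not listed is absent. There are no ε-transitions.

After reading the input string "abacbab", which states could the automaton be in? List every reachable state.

Start in {M}.
Read 'a': M→∅; now ∅.
The set is empty and remains empty for the remaining 6 symbols.

∅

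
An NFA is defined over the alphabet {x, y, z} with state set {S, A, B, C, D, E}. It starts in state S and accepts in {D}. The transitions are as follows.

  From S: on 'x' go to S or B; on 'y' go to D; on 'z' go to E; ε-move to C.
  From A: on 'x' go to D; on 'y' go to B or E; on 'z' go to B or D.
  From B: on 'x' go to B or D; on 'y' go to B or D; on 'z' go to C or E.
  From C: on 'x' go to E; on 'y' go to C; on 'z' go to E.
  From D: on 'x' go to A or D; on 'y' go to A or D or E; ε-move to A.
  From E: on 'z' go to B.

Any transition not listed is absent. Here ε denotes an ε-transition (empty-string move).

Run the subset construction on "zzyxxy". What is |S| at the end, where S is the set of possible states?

Start: ε-closure({S}) = {S, C}.
Read 'z': S→{E}, C→{E}; now {E}.
Read 'z': E→{B}; now {B}.
Read 'y': B→{B, D}; union {B, D}; ε-closure = {A, B, D}.
Read 'x': A→{D}, B→{B, D}, D→{A, D}; now {A, B, D}.
Read 'x': A→{D}, B→{B, D}, D→{A, D}; now {A, B, D}.
Read 'y': A→{B, E}, B→{B, D}, D→{A, D, E}; now {A, B, D, E}.
That set has 4 states.

4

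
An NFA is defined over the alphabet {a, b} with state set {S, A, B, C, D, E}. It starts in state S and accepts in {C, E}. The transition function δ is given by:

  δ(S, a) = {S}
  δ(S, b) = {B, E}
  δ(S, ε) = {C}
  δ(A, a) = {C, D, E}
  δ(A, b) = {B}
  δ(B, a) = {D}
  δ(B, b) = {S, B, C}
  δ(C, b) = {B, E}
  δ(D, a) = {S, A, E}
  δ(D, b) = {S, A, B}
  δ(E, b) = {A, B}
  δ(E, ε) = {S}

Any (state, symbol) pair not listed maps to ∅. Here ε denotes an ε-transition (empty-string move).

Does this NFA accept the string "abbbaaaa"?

Yes

Start: ε-closure({S}) = {S, C}.
Read 'a': {S, C} → {S, C}.
Read 'b': {S, C} → {S, B, C, E}.
Read 'b': {S, B, C, E} → {S, A, B, C, E}.
Read 'b': {S, A, B, C, E} → {S, A, B, C, E}.
Read 'a': {S, A, B, C, E} → {S, C, D, E}.
Read 'a': {S, C, D, E} → {S, A, C, E}.
Read 'a': {S, A, C, E} → {S, C, D, E}.
Read 'a': {S, C, D, E} → {S, A, C, E}.
The final set {S, A, C, E} contains the accepting states C, E.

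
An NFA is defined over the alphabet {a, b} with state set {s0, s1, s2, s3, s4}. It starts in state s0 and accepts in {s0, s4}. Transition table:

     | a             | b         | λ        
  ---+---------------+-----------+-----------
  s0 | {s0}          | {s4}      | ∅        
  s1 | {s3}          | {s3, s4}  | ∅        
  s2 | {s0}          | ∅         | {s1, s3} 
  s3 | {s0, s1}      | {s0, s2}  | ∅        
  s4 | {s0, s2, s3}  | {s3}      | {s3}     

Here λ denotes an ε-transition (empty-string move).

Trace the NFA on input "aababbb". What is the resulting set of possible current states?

Start in {s0}.
Read 'a': s0→{s0}; now {s0}.
Read 'a': s0→{s0}; now {s0}.
Read 'b': s0→{s4}; union {s4}; ε-closure = {s3, s4}.
Read 'a': s3→{s0, s1}, s4→{s0, s2, s3}; now {s0, s1, s2, s3}.
Read 'b': s0→{s4}, s1→{s3, s4}, s2→∅, s3→{s0, s2}; union {s0, s2, s3, s4}; ε-closure = {s0, s1, s2, s3, s4}.
Read 'b': s0→{s4}, s1→{s3, s4}, s2→∅, s3→{s0, s2}, s4→{s3}; union {s0, s2, s3, s4}; ε-closure = {s0, s1, s2, s3, s4}.
Read 'b': s0→{s4}, s1→{s3, s4}, s2→∅, s3→{s0, s2}, s4→{s3}; union {s0, s2, s3, s4}; ε-closure = {s0, s1, s2, s3, s4}.

{s0, s1, s2, s3, s4}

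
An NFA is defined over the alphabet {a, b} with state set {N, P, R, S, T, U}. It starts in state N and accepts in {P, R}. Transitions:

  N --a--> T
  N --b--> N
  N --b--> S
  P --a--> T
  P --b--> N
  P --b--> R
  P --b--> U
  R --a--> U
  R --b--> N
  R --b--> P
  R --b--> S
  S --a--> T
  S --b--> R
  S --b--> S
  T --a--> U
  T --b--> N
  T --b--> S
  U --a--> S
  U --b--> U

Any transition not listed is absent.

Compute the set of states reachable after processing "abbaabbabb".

Start in {N}.
Read 'a': {N} → {T}.
Read 'b': {T} → {N, S}.
Read 'b': {N, S} → {N, R, S}.
Read 'a': {N, R, S} → {T, U}.
Read 'a': {T, U} → {S, U}.
Read 'b': {S, U} → {R, S, U}.
Read 'b': {R, S, U} → {N, P, R, S, U}.
Read 'a': {N, P, R, S, U} → {S, T, U}.
Read 'b': {S, T, U} → {N, R, S, U}.
Read 'b': {N, R, S, U} → {N, P, R, S, U}.

{N, P, R, S, U}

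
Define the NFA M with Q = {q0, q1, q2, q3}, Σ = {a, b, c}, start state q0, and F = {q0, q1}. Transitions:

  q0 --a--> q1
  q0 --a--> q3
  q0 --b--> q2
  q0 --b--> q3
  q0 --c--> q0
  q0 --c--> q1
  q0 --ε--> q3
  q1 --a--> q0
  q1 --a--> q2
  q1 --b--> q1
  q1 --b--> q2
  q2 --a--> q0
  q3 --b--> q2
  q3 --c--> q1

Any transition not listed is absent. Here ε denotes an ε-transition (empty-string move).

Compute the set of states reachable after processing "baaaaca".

Start: ε-closure({q0}) = {q0, q3}.
Read 'b': q0→{q2, q3}, q3→{q2}; now {q2, q3}.
Read 'a': q2→{q0}, q3→∅; union {q0}; ε-closure = {q0, q3}.
Read 'a': q0→{q1, q3}, q3→∅; now {q1, q3}.
Read 'a': q1→{q0, q2}, q3→∅; union {q0, q2}; ε-closure = {q0, q2, q3}.
Read 'a': q0→{q1, q3}, q2→{q0}, q3→∅; now {q0, q1, q3}.
Read 'c': q0→{q0, q1}, q1→∅, q3→{q1}; union {q0, q1}; ε-closure = {q0, q1, q3}.
Read 'a': q0→{q1, q3}, q1→{q0, q2}, q3→∅; now {q0, q1, q2, q3}.

{q0, q1, q2, q3}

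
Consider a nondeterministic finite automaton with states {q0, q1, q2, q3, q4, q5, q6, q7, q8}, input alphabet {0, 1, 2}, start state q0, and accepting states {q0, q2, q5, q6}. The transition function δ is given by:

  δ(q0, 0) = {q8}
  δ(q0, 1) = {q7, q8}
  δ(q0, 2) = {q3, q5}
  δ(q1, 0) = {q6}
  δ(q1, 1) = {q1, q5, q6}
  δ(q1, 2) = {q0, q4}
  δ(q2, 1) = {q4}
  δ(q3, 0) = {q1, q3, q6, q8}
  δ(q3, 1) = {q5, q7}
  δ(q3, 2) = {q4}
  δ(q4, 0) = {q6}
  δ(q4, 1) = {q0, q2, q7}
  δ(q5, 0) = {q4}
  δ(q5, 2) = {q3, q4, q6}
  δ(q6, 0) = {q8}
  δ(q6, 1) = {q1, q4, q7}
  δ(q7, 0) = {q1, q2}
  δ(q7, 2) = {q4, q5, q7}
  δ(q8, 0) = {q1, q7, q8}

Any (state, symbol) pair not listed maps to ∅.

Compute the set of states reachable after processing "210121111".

Start in {q0}.
Read '2': q0→{q3, q5}; now {q3, q5}.
Read '1': q3→{q5, q7}, q5→∅; now {q5, q7}.
Read '0': q5→{q4}, q7→{q1, q2}; now {q1, q2, q4}.
Read '1': q1→{q1, q5, q6}, q2→{q4}, q4→{q0, q2, q7}; now {q0, q1, q2, q4, q5, q6, q7}.
Read '2': q0→{q3, q5}, q1→{q0, q4}, q2→∅, q4→∅, q5→{q3, q4, q6}, q6→∅, q7→{q4, q5, q7}; now {q0, q3, q4, q5, q6, q7}.
Read '1': q0→{q7, q8}, q3→{q5, q7}, q4→{q0, q2, q7}, q5→∅, q6→{q1, q4, q7}, q7→∅; now {q0, q1, q2, q4, q5, q7, q8}.
Read '1': q0→{q7, q8}, q1→{q1, q5, q6}, q2→{q4}, q4→{q0, q2, q7}, q5→∅, q7→∅, q8→∅; now {q0, q1, q2, q4, q5, q6, q7, q8}.
Read '1': q0→{q7, q8}, q1→{q1, q5, q6}, q2→{q4}, q4→{q0, q2, q7}, q5→∅, q6→{q1, q4, q7}, q7→∅, q8→∅; now {q0, q1, q2, q4, q5, q6, q7, q8}.
Read '1': q0→{q7, q8}, q1→{q1, q5, q6}, q2→{q4}, q4→{q0, q2, q7}, q5→∅, q6→{q1, q4, q7}, q7→∅, q8→∅; now {q0, q1, q2, q4, q5, q6, q7, q8}.

{q0, q1, q2, q4, q5, q6, q7, q8}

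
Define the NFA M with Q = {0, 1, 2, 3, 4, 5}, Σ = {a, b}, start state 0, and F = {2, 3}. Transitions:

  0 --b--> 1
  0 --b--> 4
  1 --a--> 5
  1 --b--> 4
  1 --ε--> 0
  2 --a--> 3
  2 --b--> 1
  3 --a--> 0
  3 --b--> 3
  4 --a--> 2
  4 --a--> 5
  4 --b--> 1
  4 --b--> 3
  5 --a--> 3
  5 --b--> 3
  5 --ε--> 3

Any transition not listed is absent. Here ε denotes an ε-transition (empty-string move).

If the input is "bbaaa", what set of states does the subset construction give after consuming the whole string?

Start in {0}.
Read 'b': 0→{1, 4}; union {1, 4}; ε-closure = {0, 1, 4}.
Read 'b': 0→{1, 4}, 1→{4}, 4→{1, 3}; union {1, 3, 4}; ε-closure = {0, 1, 3, 4}.
Read 'a': 0→∅, 1→{5}, 3→{0}, 4→{2, 5}; union {0, 2, 5}; ε-closure = {0, 2, 3, 5}.
Read 'a': 0→∅, 2→{3}, 3→{0}, 5→{3}; now {0, 3}.
Read 'a': 0→∅, 3→{0}; now {0}.

{0}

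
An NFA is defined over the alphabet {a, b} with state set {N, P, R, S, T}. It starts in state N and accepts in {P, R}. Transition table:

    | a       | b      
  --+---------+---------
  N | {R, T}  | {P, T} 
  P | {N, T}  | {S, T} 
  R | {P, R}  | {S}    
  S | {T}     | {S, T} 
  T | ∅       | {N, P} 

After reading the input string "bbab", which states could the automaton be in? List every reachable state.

Start in {N}.
Read 'b': N→{P, T}; now {P, T}.
Read 'b': P→{S, T}, T→{N, P}; now {N, P, S, T}.
Read 'a': N→{R, T}, P→{N, T}, S→{T}, T→∅; now {N, R, T}.
Read 'b': N→{P, T}, R→{S}, T→{N, P}; now {N, P, S, T}.

{N, P, S, T}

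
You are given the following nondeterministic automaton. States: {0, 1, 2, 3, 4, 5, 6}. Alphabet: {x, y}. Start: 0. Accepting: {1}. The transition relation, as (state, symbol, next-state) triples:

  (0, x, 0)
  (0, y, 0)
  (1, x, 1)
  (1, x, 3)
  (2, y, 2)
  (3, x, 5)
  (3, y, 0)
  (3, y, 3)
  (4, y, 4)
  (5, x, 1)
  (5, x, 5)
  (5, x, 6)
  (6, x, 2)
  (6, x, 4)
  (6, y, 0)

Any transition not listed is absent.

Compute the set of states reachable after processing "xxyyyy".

Start in {0}.
Read 'x': {0} → {0}.
Read 'x': {0} → {0}.
Read 'y': {0} → {0}.
Read 'y': {0} → {0}.
Read 'y': {0} → {0}.
Read 'y': {0} → {0}.

{0}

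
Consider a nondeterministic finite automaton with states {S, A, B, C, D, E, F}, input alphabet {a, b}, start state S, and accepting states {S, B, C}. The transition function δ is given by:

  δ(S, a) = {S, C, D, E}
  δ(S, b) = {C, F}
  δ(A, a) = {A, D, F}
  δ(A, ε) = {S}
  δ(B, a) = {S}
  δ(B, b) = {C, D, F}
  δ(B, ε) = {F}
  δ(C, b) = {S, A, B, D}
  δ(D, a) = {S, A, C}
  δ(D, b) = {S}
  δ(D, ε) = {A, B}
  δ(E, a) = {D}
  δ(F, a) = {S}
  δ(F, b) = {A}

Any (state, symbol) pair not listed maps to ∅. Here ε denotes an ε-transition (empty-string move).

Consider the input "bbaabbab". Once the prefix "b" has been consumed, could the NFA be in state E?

No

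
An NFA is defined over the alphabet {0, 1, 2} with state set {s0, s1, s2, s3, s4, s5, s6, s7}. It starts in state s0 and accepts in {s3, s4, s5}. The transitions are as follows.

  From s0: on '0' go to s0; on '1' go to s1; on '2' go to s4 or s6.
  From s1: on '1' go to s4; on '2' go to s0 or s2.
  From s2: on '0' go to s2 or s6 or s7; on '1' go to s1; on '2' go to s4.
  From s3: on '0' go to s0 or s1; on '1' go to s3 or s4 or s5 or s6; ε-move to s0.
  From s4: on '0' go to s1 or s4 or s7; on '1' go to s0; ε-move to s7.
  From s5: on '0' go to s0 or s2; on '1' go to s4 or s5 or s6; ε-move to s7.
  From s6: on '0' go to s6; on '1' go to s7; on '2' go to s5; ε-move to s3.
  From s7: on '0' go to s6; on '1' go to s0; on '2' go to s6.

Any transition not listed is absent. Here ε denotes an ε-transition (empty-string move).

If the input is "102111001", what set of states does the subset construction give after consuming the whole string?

∅

Start in {s0}.
Read '1': {s0} → {s1}.
Read '0': {s1} → ∅.
The set is empty and remains empty for the remaining 7 symbols.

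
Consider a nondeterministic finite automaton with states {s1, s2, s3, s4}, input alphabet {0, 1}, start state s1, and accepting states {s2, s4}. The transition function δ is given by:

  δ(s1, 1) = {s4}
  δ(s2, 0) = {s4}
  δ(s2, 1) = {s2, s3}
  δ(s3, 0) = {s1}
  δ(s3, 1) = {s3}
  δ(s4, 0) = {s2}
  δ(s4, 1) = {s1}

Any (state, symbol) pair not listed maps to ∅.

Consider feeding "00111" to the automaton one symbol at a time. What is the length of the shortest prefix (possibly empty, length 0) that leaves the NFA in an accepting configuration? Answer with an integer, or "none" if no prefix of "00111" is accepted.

Start in {s1}.
Read '0': {s1} → ∅.
The set is empty and remains empty for the remaining 4 symbols.
No reachable set along the way intersects F.

none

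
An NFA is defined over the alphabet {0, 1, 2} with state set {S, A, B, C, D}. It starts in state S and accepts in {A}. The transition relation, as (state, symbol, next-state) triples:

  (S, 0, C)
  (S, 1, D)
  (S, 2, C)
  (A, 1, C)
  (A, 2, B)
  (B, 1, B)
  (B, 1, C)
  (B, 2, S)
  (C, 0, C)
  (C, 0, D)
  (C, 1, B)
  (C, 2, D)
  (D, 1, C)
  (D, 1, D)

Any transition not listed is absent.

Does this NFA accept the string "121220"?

Start in {S}.
Read '1': S→{D}; now {D}.
Read '2': D→∅; now ∅.
The set is empty and remains empty for the remaining 4 symbols.
The final set ∅ contains no accepting state.

No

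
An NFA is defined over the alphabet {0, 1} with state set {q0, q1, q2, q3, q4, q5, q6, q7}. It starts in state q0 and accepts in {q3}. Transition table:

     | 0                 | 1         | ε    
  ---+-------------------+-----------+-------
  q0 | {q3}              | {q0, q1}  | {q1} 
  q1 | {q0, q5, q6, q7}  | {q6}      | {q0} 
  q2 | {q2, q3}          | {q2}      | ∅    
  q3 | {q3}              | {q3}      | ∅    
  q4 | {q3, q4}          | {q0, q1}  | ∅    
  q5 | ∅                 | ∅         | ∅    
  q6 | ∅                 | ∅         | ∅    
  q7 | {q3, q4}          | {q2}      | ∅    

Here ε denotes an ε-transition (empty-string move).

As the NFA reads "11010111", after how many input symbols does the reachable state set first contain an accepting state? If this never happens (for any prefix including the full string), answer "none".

Start: ε-closure({q0}) = {q0, q1}.
Read '1': q0→{q0, q1}, q1→{q6}; now {q0, q1, q6}.
Read '1': q0→{q0, q1}, q1→{q6}, q6→∅; now {q0, q1, q6}.
Read '0': q0→{q3}, q1→{q0, q5, q6, q7}, q6→∅; union {q0, q3, q5, q6, q7}; ε-closure = {q0, q1, q3, q5, q6, q7}.
None of the earlier sets intersect F, but {q0, q1, q3, q5, q6, q7} does.

3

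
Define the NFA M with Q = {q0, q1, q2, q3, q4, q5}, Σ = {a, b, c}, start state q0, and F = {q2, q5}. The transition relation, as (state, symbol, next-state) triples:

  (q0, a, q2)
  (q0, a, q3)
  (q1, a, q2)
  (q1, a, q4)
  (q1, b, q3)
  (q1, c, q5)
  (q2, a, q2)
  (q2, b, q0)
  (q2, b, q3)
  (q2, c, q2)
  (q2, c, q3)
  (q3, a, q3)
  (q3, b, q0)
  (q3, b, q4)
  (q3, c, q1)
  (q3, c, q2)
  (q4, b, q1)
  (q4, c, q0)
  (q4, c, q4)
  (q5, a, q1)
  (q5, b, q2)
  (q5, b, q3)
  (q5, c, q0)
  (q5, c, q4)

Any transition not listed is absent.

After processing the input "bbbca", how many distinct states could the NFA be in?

0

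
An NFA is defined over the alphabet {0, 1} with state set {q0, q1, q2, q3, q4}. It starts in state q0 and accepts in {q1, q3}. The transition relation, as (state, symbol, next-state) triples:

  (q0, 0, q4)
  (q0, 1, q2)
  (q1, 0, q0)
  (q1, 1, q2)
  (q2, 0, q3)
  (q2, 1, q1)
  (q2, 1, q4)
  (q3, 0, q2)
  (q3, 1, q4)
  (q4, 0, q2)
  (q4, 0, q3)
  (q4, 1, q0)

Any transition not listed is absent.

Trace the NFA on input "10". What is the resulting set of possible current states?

Start in {q0}.
Read '1': q0→{q2}; now {q2}.
Read '0': q2→{q3}; now {q3}.

{q3}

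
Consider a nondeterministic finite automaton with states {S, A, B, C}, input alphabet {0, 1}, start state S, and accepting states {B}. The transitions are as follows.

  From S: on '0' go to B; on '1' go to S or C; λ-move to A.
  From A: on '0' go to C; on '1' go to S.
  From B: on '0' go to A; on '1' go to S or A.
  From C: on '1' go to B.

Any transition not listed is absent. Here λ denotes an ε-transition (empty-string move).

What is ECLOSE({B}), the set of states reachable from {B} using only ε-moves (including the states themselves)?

{B}

Begin with {B}.
No ε-moves leave this set, so the closure equals the set itself.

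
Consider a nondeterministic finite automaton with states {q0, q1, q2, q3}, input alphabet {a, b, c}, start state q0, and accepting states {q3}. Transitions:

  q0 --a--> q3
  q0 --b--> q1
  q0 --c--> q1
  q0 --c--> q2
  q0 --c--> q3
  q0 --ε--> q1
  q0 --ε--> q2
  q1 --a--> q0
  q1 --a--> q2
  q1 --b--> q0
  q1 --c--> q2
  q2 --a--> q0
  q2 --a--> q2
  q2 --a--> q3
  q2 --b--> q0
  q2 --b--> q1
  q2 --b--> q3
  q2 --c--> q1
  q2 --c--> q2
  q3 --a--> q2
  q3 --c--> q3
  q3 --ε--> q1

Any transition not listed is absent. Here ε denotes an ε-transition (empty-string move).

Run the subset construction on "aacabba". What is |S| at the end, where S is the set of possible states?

Start: ε-closure({q0}) = {q0, q1, q2}.
Read 'a': q0→{q3}, q1→{q0, q2}, q2→{q0, q2, q3}; union {q0, q2, q3}; ε-closure = {q0, q1, q2, q3}.
Read 'a': q0→{q3}, q1→{q0, q2}, q2→{q0, q2, q3}, q3→{q2}; union {q0, q2, q3}; ε-closure = {q0, q1, q2, q3}.
Read 'c': q0→{q1, q2, q3}, q1→{q2}, q2→{q1, q2}, q3→{q3}; now {q1, q2, q3}.
Read 'a': q1→{q0, q2}, q2→{q0, q2, q3}, q3→{q2}; union {q0, q2, q3}; ε-closure = {q0, q1, q2, q3}.
Read 'b': q0→{q1}, q1→{q0}, q2→{q0, q1, q3}, q3→∅; union {q0, q1, q3}; ε-closure = {q0, q1, q2, q3}.
Read 'b': q0→{q1}, q1→{q0}, q2→{q0, q1, q3}, q3→∅; union {q0, q1, q3}; ε-closure = {q0, q1, q2, q3}.
Read 'a': q0→{q3}, q1→{q0, q2}, q2→{q0, q2, q3}, q3→{q2}; union {q0, q2, q3}; ε-closure = {q0, q1, q2, q3}.
That set has 4 states.

4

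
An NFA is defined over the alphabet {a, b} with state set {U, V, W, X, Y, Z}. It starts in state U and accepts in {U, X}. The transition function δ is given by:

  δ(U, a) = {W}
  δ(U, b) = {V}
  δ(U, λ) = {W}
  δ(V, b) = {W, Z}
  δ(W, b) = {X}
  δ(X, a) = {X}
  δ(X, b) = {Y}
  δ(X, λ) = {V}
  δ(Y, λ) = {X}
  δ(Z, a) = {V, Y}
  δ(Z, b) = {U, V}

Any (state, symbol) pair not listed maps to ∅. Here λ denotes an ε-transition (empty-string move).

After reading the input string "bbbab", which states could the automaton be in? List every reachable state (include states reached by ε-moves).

{V, W, X, Y, Z}

Start: ε-closure({U}) = {U, W}.
Read 'b': {U, W} → {V, X}.
Read 'b': {V, X} → {V, W, X, Y, Z}.
Read 'b': {V, W, X, Y, Z} → {U, V, W, X, Y, Z}.
Read 'a': {U, V, W, X, Y, Z} → {V, W, X, Y}.
Read 'b': {V, W, X, Y} → {V, W, X, Y, Z}.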